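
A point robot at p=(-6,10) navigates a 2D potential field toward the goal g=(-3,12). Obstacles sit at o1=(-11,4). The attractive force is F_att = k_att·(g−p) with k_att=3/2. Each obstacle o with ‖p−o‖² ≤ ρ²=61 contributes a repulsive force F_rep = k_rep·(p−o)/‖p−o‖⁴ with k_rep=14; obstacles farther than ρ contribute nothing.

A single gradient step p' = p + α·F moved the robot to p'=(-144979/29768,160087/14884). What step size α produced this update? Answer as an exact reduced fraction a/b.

F_att = 3/2·(g−p) = 3/2·(3,2) = (4.5000,3.0000)
o1: d²=61 ≤ ρ²=61; F_rep = 14·(5,6)/61² = (0.0188,0.0226)
F = F_att + ΣF_rep = (4.5188,3.0226)
Δp = p'−p = (1.1297,0.7556); α = Δx/Fx = (33629/29768) / (33629/7442) = 1/4
check: Δy/Fy = (11247/14884) / (11247/3721) = 1/4 ✓

α = 1/4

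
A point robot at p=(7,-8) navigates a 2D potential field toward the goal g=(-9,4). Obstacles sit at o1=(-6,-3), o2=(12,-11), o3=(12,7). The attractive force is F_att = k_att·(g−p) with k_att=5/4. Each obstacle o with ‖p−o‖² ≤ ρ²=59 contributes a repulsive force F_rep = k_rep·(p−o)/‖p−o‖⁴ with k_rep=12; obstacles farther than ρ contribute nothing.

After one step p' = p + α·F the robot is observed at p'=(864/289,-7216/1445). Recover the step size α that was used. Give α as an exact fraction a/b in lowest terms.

F_att = 5/4·(g−p) = 5/4·(-16,12) = (-20.0000,15.0000)
o1: d²=194 > ρ²=59 → inactive
o2: d²=34 ≤ ρ²=59; F_rep = 12·(-5,3)/34² = (-0.0519,0.0311)
o3: d²=250 > ρ²=59 → inactive
F = F_att + ΣF_rep = (-20.0519,15.0311)
Δp = p'−p = (-4.0104,3.0062); α = Δx/Fx = (-1159/289) / (-5795/289) = 1/5
check: Δy/Fy = (4344/1445) / (4344/289) = 1/5 ✓

α = 1/5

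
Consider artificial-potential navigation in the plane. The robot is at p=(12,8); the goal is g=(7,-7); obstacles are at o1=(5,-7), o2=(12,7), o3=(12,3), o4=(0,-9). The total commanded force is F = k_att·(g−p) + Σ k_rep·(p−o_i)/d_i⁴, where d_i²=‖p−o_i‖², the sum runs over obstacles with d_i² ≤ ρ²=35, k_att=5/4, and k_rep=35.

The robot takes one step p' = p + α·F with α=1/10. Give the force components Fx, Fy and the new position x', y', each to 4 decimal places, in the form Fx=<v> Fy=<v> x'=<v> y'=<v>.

F_att = 5/4·(g−p) = 5/4·(-5,-15) = (-6.2500,-18.7500)
o1: d²=274 > ρ²=35 → inactive
o2: d²=1 ≤ ρ²=35; F_rep = 35·(0,1)/1² = (0.0000,35.0000)
o3: d²=25 ≤ ρ²=35; F_rep = 35·(0,5)/25² = (0.0000,0.2800)
o4: d²=433 > ρ²=35 → inactive
F = F_att + ΣF_rep = (-6.2500,16.5300)
p' = p + 1/10·F = (11.3750,9.6530)

Fx=-6.2500 Fy=16.5300 x'=11.3750 y'=9.6530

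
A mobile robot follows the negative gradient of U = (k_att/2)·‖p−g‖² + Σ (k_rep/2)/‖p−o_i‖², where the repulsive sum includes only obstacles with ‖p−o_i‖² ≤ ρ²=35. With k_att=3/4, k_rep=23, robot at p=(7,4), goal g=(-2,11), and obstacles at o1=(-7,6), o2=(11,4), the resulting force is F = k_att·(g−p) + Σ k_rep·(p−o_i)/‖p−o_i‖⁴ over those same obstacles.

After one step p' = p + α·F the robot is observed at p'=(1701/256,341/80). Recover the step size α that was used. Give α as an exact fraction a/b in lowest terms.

α = 1/20

F_att = 3/4·(g−p) = 3/4·(-9,7) = (-6.7500,5.2500)
o1: d²=200 > ρ²=35 → inactive
o2: d²=16 ≤ ρ²=35; F_rep = 23·(-4,0)/16² = (-0.3594,0.0000)
F = F_att + ΣF_rep = (-7.1094,5.2500)
Δp = p'−p = (-0.3555,0.2625); α = Δx/Fx = (-91/256) / (-455/64) = 1/20
check: Δy/Fy = (21/80) / (21/4) = 1/20 ✓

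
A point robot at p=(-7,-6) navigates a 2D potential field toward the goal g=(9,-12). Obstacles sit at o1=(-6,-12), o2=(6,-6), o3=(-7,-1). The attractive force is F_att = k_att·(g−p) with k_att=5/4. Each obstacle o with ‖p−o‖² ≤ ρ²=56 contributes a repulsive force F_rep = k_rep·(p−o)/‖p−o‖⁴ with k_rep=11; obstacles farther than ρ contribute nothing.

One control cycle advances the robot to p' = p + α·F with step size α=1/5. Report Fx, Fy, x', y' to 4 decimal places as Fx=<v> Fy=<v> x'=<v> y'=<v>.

Fx=19.9920 Fy=-7.5398 x'=-3.0016 y'=-7.5080

F_att = 5/4·(g−p) = 5/4·(16,-6) = (20.0000,-7.5000)
o1: d²=37 ≤ ρ²=56; F_rep = 11·(-1,6)/37² = (-0.0080,0.0482)
o2: d²=169 > ρ²=56 → inactive
o3: d²=25 ≤ ρ²=56; F_rep = 11·(0,-5)/25² = (0.0000,-0.0880)
F = F_att + ΣF_rep = (19.9920,-7.5398)
p' = p + 1/5·F = (-3.0016,-7.5080)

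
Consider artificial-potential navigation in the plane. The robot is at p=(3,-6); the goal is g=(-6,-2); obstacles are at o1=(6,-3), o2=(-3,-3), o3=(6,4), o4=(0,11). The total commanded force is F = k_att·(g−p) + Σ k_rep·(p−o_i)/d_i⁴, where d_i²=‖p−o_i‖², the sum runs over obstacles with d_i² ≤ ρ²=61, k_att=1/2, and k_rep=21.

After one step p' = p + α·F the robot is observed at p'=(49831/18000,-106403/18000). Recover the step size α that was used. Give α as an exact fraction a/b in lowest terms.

F_att = 1/2·(g−p) = 1/2·(-9,4) = (-4.5000,2.0000)
o1: d²=18 ≤ ρ²=61; F_rep = 21·(-3,-3)/18² = (-0.1944,-0.1944)
o2: d²=45 ≤ ρ²=61; F_rep = 21·(6,-3)/45² = (0.0622,-0.0311)
o3: d²=109 > ρ²=61 → inactive
o4: d²=298 > ρ²=61 → inactive
F = F_att + ΣF_rep = (-4.6322,1.7744)
Δp = p'−p = (-0.2316,0.0887); α = Δx/Fx = (-4169/18000) / (-4169/900) = 1/20
check: Δy/Fy = (1597/18000) / (1597/900) = 1/20 ✓

α = 1/20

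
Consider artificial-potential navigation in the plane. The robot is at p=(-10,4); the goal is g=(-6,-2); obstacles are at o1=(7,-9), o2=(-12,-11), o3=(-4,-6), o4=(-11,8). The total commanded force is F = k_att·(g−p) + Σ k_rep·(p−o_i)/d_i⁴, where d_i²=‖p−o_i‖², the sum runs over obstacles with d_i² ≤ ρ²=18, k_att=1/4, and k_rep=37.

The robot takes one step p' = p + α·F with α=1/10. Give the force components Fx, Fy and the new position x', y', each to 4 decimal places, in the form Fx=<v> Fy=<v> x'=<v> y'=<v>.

Fx=1.1280 Fy=-2.0121 x'=-9.8872 y'=3.7988

F_att = 1/4·(g−p) = 1/4·(4,-6) = (1.0000,-1.5000)
o1: d²=458 > ρ²=18 → inactive
o2: d²=229 > ρ²=18 → inactive
o3: d²=136 > ρ²=18 → inactive
o4: d²=17 ≤ ρ²=18; F_rep = 37·(1,-4)/17² = (0.1280,-0.5121)
F = F_att + ΣF_rep = (1.1280,-2.0121)
p' = p + 1/10·F = (-9.8872,3.7988)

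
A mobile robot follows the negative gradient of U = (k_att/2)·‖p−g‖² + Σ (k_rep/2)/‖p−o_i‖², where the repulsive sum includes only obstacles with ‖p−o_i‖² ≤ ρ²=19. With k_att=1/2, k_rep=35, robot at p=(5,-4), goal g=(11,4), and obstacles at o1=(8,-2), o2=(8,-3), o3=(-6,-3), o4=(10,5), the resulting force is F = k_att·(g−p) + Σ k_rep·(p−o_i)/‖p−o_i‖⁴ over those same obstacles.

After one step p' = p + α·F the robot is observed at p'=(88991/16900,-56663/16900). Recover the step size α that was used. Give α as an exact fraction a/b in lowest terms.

α = 1/5

F_att = 1/2·(g−p) = 1/2·(6,8) = (3.0000,4.0000)
o1: d²=13 ≤ ρ²=19; F_rep = 35·(-3,-2)/13² = (-0.6213,-0.4142)
o2: d²=10 ≤ ρ²=19; F_rep = 35·(-3,-1)/10² = (-1.0500,-0.3500)
o3: d²=122 > ρ²=19 → inactive
o4: d²=106 > ρ²=19 → inactive
F = F_att + ΣF_rep = (1.3287,3.2358)
Δp = p'−p = (0.2657,0.6472); α = Δx/Fx = (4491/16900) / (4491/3380) = 1/5
check: Δy/Fy = (10937/16900) / (10937/3380) = 1/5 ✓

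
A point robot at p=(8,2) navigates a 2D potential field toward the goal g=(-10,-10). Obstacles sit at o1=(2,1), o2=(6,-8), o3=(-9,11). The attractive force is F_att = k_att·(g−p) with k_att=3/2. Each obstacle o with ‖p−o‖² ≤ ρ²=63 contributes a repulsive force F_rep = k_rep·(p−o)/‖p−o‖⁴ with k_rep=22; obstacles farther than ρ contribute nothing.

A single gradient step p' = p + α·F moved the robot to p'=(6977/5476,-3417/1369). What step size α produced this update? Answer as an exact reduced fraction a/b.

α = 1/4

F_att = 3/2·(g−p) = 3/2·(-18,-12) = (-27.0000,-18.0000)
o1: d²=37 ≤ ρ²=63; F_rep = 22·(6,1)/37² = (0.0964,0.0161)
o2: d²=104 > ρ²=63 → inactive
o3: d²=370 > ρ²=63 → inactive
F = F_att + ΣF_rep = (-26.9036,-17.9839)
Δp = p'−p = (-6.7259,-4.4960); α = Δx/Fx = (-36831/5476) / (-36831/1369) = 1/4
check: Δy/Fy = (-6155/1369) / (-24620/1369) = 1/4 ✓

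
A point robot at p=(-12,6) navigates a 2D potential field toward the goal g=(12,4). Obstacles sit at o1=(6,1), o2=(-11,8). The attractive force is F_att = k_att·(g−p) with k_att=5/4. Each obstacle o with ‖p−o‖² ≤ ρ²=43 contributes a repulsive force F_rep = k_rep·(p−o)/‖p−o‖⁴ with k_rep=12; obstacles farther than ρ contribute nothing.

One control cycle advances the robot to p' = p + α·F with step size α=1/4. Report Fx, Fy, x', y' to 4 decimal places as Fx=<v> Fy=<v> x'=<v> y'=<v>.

F_att = 5/4·(g−p) = 5/4·(24,-2) = (30.0000,-2.5000)
o1: d²=349 > ρ²=43 → inactive
o2: d²=5 ≤ ρ²=43; F_rep = 12·(-1,-2)/5² = (-0.4800,-0.9600)
F = F_att + ΣF_rep = (29.5200,-3.4600)
p' = p + 1/4·F = (-4.6200,5.1350)

Fx=29.5200 Fy=-3.4600 x'=-4.6200 y'=5.1350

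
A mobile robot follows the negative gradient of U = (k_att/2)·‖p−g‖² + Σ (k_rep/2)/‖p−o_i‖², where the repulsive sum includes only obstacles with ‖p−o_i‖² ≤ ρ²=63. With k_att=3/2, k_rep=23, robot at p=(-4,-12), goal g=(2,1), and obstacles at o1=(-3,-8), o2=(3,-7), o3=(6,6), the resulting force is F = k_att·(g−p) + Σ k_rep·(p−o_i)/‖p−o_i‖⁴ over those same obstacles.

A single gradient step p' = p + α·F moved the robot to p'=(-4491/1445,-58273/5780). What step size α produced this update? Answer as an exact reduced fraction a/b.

F_att = 3/2·(g−p) = 3/2·(6,13) = (9.0000,19.5000)
o1: d²=17 ≤ ρ²=63; F_rep = 23·(-1,-4)/17² = (-0.0796,-0.3183)
o2: d²=74 > ρ²=63 → inactive
o3: d²=424 > ρ²=63 → inactive
F = F_att + ΣF_rep = (8.9204,19.1817)
Δp = p'−p = (0.8920,1.9182); α = Δx/Fx = (1289/1445) / (2578/289) = 1/10
check: Δy/Fy = (11087/5780) / (11087/578) = 1/10 ✓

α = 1/10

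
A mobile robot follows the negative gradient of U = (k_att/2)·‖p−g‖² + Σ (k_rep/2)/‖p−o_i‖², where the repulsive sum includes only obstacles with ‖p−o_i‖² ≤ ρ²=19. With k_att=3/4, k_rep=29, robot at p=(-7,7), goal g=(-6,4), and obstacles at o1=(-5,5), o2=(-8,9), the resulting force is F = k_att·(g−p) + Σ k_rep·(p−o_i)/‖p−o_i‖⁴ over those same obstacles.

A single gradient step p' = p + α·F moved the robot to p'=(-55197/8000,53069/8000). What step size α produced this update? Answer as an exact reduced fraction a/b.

F_att = 3/4·(g−p) = 3/4·(1,-3) = (0.7500,-2.2500)
o1: d²=8 ≤ ρ²=19; F_rep = 29·(-2,2)/8² = (-0.9062,0.9062)
o2: d²=5 ≤ ρ²=19; F_rep = 29·(1,-2)/5² = (1.1600,-2.3200)
F = F_att + ΣF_rep = (1.0037,-3.6637)
Δp = p'−p = (0.1004,-0.3664); α = Δx/Fx = (803/8000) / (803/800) = 1/10
check: Δy/Fy = (-2931/8000) / (-2931/800) = 1/10 ✓

α = 1/10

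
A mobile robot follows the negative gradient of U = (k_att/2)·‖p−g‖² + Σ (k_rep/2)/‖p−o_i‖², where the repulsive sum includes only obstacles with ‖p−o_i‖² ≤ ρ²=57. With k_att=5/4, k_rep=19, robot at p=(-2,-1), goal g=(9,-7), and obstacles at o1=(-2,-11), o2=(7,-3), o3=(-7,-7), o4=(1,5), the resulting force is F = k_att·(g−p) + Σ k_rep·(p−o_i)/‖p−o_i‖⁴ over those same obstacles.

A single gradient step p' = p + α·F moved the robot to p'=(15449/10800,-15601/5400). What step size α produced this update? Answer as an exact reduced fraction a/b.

F_att = 5/4·(g−p) = 5/4·(11,-6) = (13.7500,-7.5000)
o1: d²=100 > ρ²=57 → inactive
o2: d²=85 > ρ²=57 → inactive
o3: d²=61 > ρ²=57 → inactive
o4: d²=45 ≤ ρ²=57; F_rep = 19·(-3,-6)/45² = (-0.0281,-0.0563)
F = F_att + ΣF_rep = (13.7219,-7.5563)
Δp = p'−p = (3.4305,-1.8891); α = Δx/Fx = (37049/10800) / (37049/2700) = 1/4
check: Δy/Fy = (-10201/5400) / (-10201/1350) = 1/4 ✓

α = 1/4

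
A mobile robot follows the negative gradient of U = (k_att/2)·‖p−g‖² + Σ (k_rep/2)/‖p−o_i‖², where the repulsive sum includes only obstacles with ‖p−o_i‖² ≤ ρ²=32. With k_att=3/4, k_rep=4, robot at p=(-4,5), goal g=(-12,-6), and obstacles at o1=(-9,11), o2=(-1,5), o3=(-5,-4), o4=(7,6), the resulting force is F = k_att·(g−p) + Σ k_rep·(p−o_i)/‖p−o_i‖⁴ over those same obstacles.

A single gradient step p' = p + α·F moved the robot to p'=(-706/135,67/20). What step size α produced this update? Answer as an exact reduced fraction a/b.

α = 1/5

F_att = 3/4·(g−p) = 3/4·(-8,-11) = (-6.0000,-8.2500)
o1: d²=61 > ρ²=32 → inactive
o2: d²=9 ≤ ρ²=32; F_rep = 4·(-3,0)/9² = (-0.1481,0.0000)
o3: d²=82 > ρ²=32 → inactive
o4: d²=122 > ρ²=32 → inactive
F = F_att + ΣF_rep = (-6.1481,-8.2500)
Δp = p'−p = (-1.2296,-1.6500); α = Δx/Fx = (-166/135) / (-166/27) = 1/5
check: Δy/Fy = (-33/20) / (-33/4) = 1/5 ✓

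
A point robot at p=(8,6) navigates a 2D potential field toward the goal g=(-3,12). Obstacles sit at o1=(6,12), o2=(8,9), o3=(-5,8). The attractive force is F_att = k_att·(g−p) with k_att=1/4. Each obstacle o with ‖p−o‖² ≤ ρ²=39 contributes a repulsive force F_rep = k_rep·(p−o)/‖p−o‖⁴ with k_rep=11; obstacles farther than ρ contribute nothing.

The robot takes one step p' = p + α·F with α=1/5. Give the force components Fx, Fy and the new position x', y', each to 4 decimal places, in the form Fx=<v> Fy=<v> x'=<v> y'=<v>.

Fx=-2.7500 Fy=1.0926 x'=7.4500 y'=6.2185

F_att = 1/4·(g−p) = 1/4·(-11,6) = (-2.7500,1.5000)
o1: d²=40 > ρ²=39 → inactive
o2: d²=9 ≤ ρ²=39; F_rep = 11·(0,-3)/9² = (0.0000,-0.4074)
o3: d²=173 > ρ²=39 → inactive
F = F_att + ΣF_rep = (-2.7500,1.0926)
p' = p + 1/5·F = (7.4500,6.2185)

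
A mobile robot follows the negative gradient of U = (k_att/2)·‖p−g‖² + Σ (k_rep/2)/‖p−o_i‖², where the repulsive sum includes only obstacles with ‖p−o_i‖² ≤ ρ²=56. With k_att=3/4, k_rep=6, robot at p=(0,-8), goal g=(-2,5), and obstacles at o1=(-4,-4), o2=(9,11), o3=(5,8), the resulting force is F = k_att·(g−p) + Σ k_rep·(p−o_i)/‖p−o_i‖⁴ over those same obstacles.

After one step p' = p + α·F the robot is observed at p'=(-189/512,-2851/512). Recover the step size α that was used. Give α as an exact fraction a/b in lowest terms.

F_att = 3/4·(g−p) = 3/4·(-2,13) = (-1.5000,9.7500)
o1: d²=32 ≤ ρ²=56; F_rep = 6·(4,-4)/32² = (0.0234,-0.0234)
o2: d²=442 > ρ²=56 → inactive
o3: d²=281 > ρ²=56 → inactive
F = F_att + ΣF_rep = (-1.4766,9.7266)
Δp = p'−p = (-0.3691,2.4316); α = Δx/Fx = (-189/512) / (-189/128) = 1/4
check: Δy/Fy = (1245/512) / (1245/128) = 1/4 ✓

α = 1/4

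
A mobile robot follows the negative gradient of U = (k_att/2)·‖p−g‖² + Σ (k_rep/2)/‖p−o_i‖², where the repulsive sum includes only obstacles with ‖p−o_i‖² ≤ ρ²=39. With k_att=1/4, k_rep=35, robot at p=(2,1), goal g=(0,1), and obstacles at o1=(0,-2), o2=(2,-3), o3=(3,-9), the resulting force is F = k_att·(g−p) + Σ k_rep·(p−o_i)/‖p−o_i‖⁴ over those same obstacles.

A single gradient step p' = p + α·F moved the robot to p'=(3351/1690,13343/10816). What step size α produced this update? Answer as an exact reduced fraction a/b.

α = 1/5

F_att = 1/4·(g−p) = 1/4·(-2,0) = (-0.5000,0.0000)
o1: d²=13 ≤ ρ²=39; F_rep = 35·(2,3)/13² = (0.4142,0.6213)
o2: d²=16 ≤ ρ²=39; F_rep = 35·(0,4)/16² = (0.0000,0.5469)
o3: d²=101 > ρ²=39 → inactive
F = F_att + ΣF_rep = (-0.0858,1.1682)
Δp = p'−p = (-0.0172,0.2336); α = Δx/Fx = (-29/1690) / (-29/338) = 1/5
check: Δy/Fy = (2527/10816) / (12635/10816) = 1/5 ✓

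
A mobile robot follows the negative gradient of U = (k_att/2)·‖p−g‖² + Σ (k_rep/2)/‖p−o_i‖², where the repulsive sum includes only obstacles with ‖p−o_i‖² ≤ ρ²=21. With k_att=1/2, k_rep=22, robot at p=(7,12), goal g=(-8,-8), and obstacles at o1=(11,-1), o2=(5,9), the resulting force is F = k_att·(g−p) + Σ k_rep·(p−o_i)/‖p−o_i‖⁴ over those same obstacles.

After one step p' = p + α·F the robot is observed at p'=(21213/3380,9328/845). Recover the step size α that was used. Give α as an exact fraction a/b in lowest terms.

F_att = 1/2·(g−p) = 1/2·(-15,-20) = (-7.5000,-10.0000)
o1: d²=185 > ρ²=21 → inactive
o2: d²=13 ≤ ρ²=21; F_rep = 22·(2,3)/13² = (0.2604,0.3905)
F = F_att + ΣF_rep = (-7.2396,-9.6095)
Δp = p'−p = (-0.7240,-0.9609); α = Δx/Fx = (-2447/3380) / (-2447/338) = 1/10
check: Δy/Fy = (-812/845) / (-1624/169) = 1/10 ✓

α = 1/10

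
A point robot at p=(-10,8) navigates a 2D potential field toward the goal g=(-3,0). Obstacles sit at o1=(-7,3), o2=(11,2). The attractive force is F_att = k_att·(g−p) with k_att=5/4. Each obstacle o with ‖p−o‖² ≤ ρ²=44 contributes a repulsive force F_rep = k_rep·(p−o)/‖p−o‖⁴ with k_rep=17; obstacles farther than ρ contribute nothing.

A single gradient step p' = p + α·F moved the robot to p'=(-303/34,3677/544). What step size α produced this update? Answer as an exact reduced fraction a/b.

F_att = 5/4·(g−p) = 5/4·(7,-8) = (8.7500,-10.0000)
o1: d²=34 ≤ ρ²=44; F_rep = 17·(-3,5)/34² = (-0.0441,0.0735)
o2: d²=477 > ρ²=44 → inactive
F = F_att + ΣF_rep = (8.7059,-9.9265)
Δp = p'−p = (1.0882,-1.2408); α = Δx/Fx = (37/34) / (148/17) = 1/8
check: Δy/Fy = (-675/544) / (-675/68) = 1/8 ✓

α = 1/8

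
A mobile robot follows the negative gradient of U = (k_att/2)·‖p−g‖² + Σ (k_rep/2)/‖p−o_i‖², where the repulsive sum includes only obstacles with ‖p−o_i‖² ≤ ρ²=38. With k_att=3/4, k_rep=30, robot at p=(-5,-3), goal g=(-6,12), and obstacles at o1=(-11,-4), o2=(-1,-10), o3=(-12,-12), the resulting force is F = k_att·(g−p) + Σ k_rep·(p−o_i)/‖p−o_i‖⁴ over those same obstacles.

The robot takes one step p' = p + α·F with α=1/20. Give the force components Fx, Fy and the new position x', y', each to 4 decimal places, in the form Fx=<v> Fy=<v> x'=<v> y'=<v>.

Fx=-0.6185 Fy=11.2719 x'=-5.0309 y'=-2.4364

F_att = 3/4·(g−p) = 3/4·(-1,15) = (-0.7500,11.2500)
o1: d²=37 ≤ ρ²=38; F_rep = 30·(6,1)/37² = (0.1315,0.0219)
o2: d²=65 > ρ²=38 → inactive
o3: d²=130 > ρ²=38 → inactive
F = F_att + ΣF_rep = (-0.6185,11.2719)
p' = p + 1/20·F = (-5.0309,-2.4364)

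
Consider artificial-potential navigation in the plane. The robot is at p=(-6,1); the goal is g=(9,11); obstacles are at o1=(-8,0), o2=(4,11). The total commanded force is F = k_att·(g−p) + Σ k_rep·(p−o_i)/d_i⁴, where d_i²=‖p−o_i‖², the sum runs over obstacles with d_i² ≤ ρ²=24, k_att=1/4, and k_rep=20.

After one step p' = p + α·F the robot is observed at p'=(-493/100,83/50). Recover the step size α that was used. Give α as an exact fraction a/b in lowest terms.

α = 1/5

F_att = 1/4·(g−p) = 1/4·(15,10) = (3.7500,2.5000)
o1: d²=5 ≤ ρ²=24; F_rep = 20·(2,1)/5² = (1.6000,0.8000)
o2: d²=200 > ρ²=24 → inactive
F = F_att + ΣF_rep = (5.3500,3.3000)
Δp = p'−p = (1.0700,0.6600); α = Δx/Fx = (107/100) / (107/20) = 1/5
check: Δy/Fy = (33/50) / (33/10) = 1/5 ✓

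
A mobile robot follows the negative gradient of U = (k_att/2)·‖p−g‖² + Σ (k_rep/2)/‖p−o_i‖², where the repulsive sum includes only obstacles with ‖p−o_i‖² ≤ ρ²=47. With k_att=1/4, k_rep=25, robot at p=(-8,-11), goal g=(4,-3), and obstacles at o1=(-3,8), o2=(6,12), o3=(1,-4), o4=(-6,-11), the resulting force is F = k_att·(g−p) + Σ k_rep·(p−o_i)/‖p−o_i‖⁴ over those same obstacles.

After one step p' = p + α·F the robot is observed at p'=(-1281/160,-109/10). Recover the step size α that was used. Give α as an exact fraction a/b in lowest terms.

α = 1/20

F_att = 1/4·(g−p) = 1/4·(12,8) = (3.0000,2.0000)
o1: d²=386 > ρ²=47 → inactive
o2: d²=725 > ρ²=47 → inactive
o3: d²=130 > ρ²=47 → inactive
o4: d²=4 ≤ ρ²=47; F_rep = 25·(-2,0)/4² = (-3.1250,0.0000)
F = F_att + ΣF_rep = (-0.1250,2.0000)
Δp = p'−p = (-0.0063,0.1000); α = Δx/Fx = (-1/160) / (-1/8) = 1/20
check: Δy/Fy = (1/10) / (2) = 1/20 ✓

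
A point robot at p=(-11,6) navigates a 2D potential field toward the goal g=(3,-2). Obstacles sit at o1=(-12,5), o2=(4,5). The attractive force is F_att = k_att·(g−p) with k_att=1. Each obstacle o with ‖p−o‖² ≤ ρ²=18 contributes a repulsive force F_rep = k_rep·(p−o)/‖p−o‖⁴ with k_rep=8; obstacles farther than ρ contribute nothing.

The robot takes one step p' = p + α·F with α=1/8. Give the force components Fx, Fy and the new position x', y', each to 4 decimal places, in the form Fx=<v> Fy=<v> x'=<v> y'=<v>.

F_att = 1·(g−p) = 1·(14,-8) = (14.0000,-8.0000)
o1: d²=2 ≤ ρ²=18; F_rep = 8·(1,1)/2² = (2.0000,2.0000)
o2: d²=226 > ρ²=18 → inactive
F = F_att + ΣF_rep = (16.0000,-6.0000)
p' = p + 1/8·F = (-9.0000,5.2500)

Fx=16.0000 Fy=-6.0000 x'=-9.0000 y'=5.2500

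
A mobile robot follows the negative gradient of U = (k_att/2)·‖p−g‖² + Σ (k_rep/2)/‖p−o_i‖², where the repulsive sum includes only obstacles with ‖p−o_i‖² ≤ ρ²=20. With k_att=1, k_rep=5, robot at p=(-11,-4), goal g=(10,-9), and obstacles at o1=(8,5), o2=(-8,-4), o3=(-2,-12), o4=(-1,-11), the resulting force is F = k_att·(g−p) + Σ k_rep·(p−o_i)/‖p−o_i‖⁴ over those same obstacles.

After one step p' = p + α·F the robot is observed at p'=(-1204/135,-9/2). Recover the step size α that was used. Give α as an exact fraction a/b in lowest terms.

α = 1/10

F_att = 1·(g−p) = 1·(21,-5) = (21.0000,-5.0000)
o1: d²=442 > ρ²=20 → inactive
o2: d²=9 ≤ ρ²=20; F_rep = 5·(-3,0)/9² = (-0.1852,0.0000)
o3: d²=145 > ρ²=20 → inactive
o4: d²=149 > ρ²=20 → inactive
F = F_att + ΣF_rep = (20.8148,-5.0000)
Δp = p'−p = (2.0815,-0.5000); α = Δx/Fx = (281/135) / (562/27) = 1/10
check: Δy/Fy = (-1/2) / (-5) = 1/10 ✓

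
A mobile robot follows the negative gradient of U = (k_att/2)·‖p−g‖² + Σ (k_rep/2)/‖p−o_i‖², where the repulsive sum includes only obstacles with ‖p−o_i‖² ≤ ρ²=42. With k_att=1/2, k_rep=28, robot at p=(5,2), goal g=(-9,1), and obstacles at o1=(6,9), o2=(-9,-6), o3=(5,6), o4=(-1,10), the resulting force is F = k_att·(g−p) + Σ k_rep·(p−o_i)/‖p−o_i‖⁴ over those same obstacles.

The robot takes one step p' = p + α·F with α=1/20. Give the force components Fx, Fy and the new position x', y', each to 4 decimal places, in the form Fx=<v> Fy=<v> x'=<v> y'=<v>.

Fx=-7.0000 Fy=-0.9375 x'=4.6500 y'=1.9531

F_att = 1/2·(g−p) = 1/2·(-14,-1) = (-7.0000,-0.5000)
o1: d²=50 > ρ²=42 → inactive
o2: d²=260 > ρ²=42 → inactive
o3: d²=16 ≤ ρ²=42; F_rep = 28·(0,-4)/16² = (0.0000,-0.4375)
o4: d²=100 > ρ²=42 → inactive
F = F_att + ΣF_rep = (-7.0000,-0.9375)
p' = p + 1/20·F = (4.6500,1.9531)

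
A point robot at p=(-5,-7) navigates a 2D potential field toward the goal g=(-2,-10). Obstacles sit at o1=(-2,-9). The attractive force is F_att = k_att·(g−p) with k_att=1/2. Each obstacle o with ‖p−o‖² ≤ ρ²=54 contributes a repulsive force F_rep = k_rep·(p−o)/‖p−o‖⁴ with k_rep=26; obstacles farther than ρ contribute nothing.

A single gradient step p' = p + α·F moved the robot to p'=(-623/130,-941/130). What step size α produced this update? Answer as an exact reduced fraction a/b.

α = 1/5

F_att = 1/2·(g−p) = 1/2·(3,-3) = (1.5000,-1.5000)
o1: d²=13 ≤ ρ²=54; F_rep = 26·(-3,2)/13² = (-0.4615,0.3077)
F = F_att + ΣF_rep = (1.0385,-1.1923)
Δp = p'−p = (0.2077,-0.2385); α = Δx/Fx = (27/130) / (27/26) = 1/5
check: Δy/Fy = (-31/130) / (-31/26) = 1/5 ✓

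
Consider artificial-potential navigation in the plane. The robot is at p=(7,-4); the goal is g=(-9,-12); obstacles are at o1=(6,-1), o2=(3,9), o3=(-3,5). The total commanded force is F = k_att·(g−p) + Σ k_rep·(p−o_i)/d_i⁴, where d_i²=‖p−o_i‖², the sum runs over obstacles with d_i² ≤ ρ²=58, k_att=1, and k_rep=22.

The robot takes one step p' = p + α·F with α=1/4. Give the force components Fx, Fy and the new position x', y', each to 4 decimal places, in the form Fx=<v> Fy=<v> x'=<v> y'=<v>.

Fx=-15.7800 Fy=-8.6600 x'=3.0550 y'=-6.1650

F_att = 1·(g−p) = 1·(-16,-8) = (-16.0000,-8.0000)
o1: d²=10 ≤ ρ²=58; F_rep = 22·(1,-3)/10² = (0.2200,-0.6600)
o2: d²=185 > ρ²=58 → inactive
o3: d²=181 > ρ²=58 → inactive
F = F_att + ΣF_rep = (-15.7800,-8.6600)
p' = p + 1/4·F = (3.0550,-6.1650)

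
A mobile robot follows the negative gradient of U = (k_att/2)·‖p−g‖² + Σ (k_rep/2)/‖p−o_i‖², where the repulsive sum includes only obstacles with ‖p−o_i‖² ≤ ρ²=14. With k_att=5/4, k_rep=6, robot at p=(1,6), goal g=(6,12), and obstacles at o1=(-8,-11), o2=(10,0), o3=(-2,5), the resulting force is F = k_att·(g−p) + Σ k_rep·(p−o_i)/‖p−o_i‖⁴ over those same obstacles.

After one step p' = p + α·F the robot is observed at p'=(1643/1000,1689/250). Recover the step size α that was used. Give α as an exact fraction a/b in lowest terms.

α = 1/10

F_att = 5/4·(g−p) = 5/4·(5,6) = (6.2500,7.5000)
o1: d²=370 > ρ²=14 → inactive
o2: d²=117 > ρ²=14 → inactive
o3: d²=10 ≤ ρ²=14; F_rep = 6·(3,1)/10² = (0.1800,0.0600)
F = F_att + ΣF_rep = (6.4300,7.5600)
Δp = p'−p = (0.6430,0.7560); α = Δx/Fx = (643/1000) / (643/100) = 1/10
check: Δy/Fy = (189/250) / (189/25) = 1/10 ✓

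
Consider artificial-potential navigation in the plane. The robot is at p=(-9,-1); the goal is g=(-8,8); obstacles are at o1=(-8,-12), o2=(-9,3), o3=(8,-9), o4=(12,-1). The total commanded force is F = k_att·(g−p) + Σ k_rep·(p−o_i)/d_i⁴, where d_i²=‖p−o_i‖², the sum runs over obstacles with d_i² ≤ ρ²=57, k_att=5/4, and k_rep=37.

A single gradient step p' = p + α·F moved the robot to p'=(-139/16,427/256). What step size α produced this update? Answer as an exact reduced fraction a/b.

F_att = 5/4·(g−p) = 5/4·(1,9) = (1.2500,11.2500)
o1: d²=122 > ρ²=57 → inactive
o2: d²=16 ≤ ρ²=57; F_rep = 37·(0,-4)/16² = (0.0000,-0.5781)
o3: d²=353 > ρ²=57 → inactive
o4: d²=441 > ρ²=57 → inactive
F = F_att + ΣF_rep = (1.2500,10.6719)
Δp = p'−p = (0.3125,2.6680); α = Δx/Fx = (5/16) / (5/4) = 1/4
check: Δy/Fy = (683/256) / (683/64) = 1/4 ✓

α = 1/4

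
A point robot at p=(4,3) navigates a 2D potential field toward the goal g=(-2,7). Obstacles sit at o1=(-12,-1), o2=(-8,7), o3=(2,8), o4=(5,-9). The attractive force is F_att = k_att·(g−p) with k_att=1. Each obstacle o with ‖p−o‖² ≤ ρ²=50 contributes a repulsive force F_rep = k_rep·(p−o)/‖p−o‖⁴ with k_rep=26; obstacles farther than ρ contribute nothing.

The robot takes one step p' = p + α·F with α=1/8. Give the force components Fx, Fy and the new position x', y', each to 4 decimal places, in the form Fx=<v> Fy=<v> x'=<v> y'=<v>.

Fx=-5.9382 Fy=3.8454 x'=3.2577 y'=3.4807

F_att = 1·(g−p) = 1·(-6,4) = (-6.0000,4.0000)
o1: d²=272 > ρ²=50 → inactive
o2: d²=160 > ρ²=50 → inactive
o3: d²=29 ≤ ρ²=50; F_rep = 26·(2,-5)/29² = (0.0618,-0.1546)
o4: d²=145 > ρ²=50 → inactive
F = F_att + ΣF_rep = (-5.9382,3.8454)
p' = p + 1/8·F = (3.2577,3.4807)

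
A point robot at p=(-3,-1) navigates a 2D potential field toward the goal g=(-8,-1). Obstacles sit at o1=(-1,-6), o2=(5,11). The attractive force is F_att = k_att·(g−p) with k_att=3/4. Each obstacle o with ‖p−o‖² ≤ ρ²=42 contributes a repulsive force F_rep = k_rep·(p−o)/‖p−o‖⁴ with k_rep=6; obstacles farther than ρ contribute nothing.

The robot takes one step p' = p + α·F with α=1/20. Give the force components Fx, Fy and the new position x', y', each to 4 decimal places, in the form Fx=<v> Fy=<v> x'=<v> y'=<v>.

F_att = 3/4·(g−p) = 3/4·(-5,0) = (-3.7500,0.0000)
o1: d²=29 ≤ ρ²=42; F_rep = 6·(-2,5)/29² = (-0.0143,0.0357)
o2: d²=208 > ρ²=42 → inactive
F = F_att + ΣF_rep = (-3.7643,0.0357)
p' = p + 1/20·F = (-3.1882,-0.9982)

Fx=-3.7643 Fy=0.0357 x'=-3.1882 y'=-0.9982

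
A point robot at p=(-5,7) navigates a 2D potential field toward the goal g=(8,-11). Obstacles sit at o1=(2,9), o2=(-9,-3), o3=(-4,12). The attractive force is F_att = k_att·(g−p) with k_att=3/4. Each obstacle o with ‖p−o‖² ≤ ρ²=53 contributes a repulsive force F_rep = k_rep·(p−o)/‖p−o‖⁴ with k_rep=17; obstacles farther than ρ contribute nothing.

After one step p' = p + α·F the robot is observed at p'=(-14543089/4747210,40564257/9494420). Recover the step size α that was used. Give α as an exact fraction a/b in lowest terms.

F_att = 3/4·(g−p) = 3/4·(13,-18) = (9.7500,-13.5000)
o1: d²=53 ≤ ρ²=53; F_rep = 17·(-7,-2)/53² = (-0.0424,-0.0121)
o2: d²=116 > ρ²=53 → inactive
o3: d²=26 ≤ ρ²=53; F_rep = 17·(-1,-5)/26² = (-0.0251,-0.1257)
F = F_att + ΣF_rep = (9.6825,-13.6378)
Δp = p'−p = (1.9365,-2.7276); α = Δx/Fx = (9192961/4747210) / (9192961/949442) = 1/5
check: Δy/Fy = (-25896683/9494420) / (-25896683/1898884) = 1/5 ✓

α = 1/5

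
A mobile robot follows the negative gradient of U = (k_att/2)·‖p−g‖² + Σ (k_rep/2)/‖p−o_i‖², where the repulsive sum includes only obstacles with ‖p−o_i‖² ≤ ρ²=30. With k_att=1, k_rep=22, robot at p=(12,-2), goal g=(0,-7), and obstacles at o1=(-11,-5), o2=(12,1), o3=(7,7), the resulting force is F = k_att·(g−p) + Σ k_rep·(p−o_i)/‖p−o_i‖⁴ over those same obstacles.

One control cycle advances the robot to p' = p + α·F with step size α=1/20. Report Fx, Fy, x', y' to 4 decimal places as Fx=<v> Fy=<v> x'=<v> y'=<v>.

Fx=-12.0000 Fy=-5.8148 x'=11.4000 y'=-2.2907

F_att = 1·(g−p) = 1·(-12,-5) = (-12.0000,-5.0000)
o1: d²=538 > ρ²=30 → inactive
o2: d²=9 ≤ ρ²=30; F_rep = 22·(0,-3)/9² = (0.0000,-0.8148)
o3: d²=106 > ρ²=30 → inactive
F = F_att + ΣF_rep = (-12.0000,-5.8148)
p' = p + 1/20·F = (11.4000,-2.2907)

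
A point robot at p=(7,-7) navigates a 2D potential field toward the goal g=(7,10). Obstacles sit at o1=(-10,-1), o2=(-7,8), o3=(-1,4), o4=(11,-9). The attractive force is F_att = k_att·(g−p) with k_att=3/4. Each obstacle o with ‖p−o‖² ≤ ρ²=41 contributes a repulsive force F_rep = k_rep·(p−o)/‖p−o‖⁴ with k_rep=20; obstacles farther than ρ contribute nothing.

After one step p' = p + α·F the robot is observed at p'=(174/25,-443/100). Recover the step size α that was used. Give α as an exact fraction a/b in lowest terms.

F_att = 3/4·(g−p) = 3/4·(0,17) = (0.0000,12.7500)
o1: d²=325 > ρ²=41 → inactive
o2: d²=421 > ρ²=41 → inactive
o3: d²=185 > ρ²=41 → inactive
o4: d²=20 ≤ ρ²=41; F_rep = 20·(-4,2)/20² = (-0.2000,0.1000)
F = F_att + ΣF_rep = (-0.2000,12.8500)
Δp = p'−p = (-0.0400,2.5700); α = Δx/Fx = (-1/25) / (-1/5) = 1/5
check: Δy/Fy = (257/100) / (257/20) = 1/5 ✓

α = 1/5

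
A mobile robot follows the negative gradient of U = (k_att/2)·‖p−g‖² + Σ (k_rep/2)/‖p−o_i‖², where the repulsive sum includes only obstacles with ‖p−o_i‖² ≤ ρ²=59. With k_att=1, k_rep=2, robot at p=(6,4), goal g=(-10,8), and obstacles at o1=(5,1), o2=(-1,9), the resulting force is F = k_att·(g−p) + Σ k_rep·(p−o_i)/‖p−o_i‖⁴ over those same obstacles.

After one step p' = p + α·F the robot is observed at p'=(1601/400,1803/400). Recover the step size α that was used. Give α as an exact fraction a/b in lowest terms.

F_att = 1·(g−p) = 1·(-16,4) = (-16.0000,4.0000)
o1: d²=10 ≤ ρ²=59; F_rep = 2·(1,3)/10² = (0.0200,0.0600)
o2: d²=74 > ρ²=59 → inactive
F = F_att + ΣF_rep = (-15.9800,4.0600)
Δp = p'−p = (-1.9975,0.5075); α = Δx/Fx = (-799/400) / (-799/50) = 1/8
check: Δy/Fy = (203/400) / (203/50) = 1/8 ✓

α = 1/8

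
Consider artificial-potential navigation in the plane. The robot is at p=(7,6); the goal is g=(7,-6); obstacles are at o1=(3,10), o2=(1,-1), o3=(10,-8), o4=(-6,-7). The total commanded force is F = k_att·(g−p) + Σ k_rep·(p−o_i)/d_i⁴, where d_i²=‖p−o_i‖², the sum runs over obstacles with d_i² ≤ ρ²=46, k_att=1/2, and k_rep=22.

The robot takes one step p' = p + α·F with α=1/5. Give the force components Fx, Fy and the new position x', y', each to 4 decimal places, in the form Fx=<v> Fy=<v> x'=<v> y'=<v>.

Fx=0.0859 Fy=-6.0859 x'=7.0172 y'=4.7828

F_att = 1/2·(g−p) = 1/2·(0,-12) = (0.0000,-6.0000)
o1: d²=32 ≤ ρ²=46; F_rep = 22·(4,-4)/32² = (0.0859,-0.0859)
o2: d²=85 > ρ²=46 → inactive
o3: d²=205 > ρ²=46 → inactive
o4: d²=338 > ρ²=46 → inactive
F = F_att + ΣF_rep = (0.0859,-6.0859)
p' = p + 1/5·F = (7.0172,4.7828)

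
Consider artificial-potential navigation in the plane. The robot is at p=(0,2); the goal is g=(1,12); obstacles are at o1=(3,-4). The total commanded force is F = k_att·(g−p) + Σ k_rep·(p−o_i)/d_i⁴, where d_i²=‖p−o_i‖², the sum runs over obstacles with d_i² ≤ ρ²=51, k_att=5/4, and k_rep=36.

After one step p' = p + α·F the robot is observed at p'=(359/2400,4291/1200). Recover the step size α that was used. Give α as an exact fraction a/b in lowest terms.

α = 1/8

F_att = 5/4·(g−p) = 5/4·(1,10) = (1.2500,12.5000)
o1: d²=45 ≤ ρ²=51; F_rep = 36·(-3,6)/45² = (-0.0533,0.1067)
F = F_att + ΣF_rep = (1.1967,12.6067)
Δp = p'−p = (0.1496,1.5758); α = Δx/Fx = (359/2400) / (359/300) = 1/8
check: Δy/Fy = (1891/1200) / (1891/150) = 1/8 ✓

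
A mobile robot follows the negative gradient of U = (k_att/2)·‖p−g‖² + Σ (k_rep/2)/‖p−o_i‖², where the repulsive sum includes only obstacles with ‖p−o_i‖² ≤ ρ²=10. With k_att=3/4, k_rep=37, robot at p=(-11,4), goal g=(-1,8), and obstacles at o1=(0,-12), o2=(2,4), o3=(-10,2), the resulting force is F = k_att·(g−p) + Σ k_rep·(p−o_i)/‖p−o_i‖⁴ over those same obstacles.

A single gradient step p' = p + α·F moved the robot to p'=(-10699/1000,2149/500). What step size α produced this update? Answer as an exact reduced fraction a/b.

α = 1/20

F_att = 3/4·(g−p) = 3/4·(10,4) = (7.5000,3.0000)
o1: d²=377 > ρ²=10 → inactive
o2: d²=169 > ρ²=10 → inactive
o3: d²=5 ≤ ρ²=10; F_rep = 37·(-1,2)/5² = (-1.4800,2.9600)
F = F_att + ΣF_rep = (6.0200,5.9600)
Δp = p'−p = (0.3010,0.2980); α = Δx/Fx = (301/1000) / (301/50) = 1/20
check: Δy/Fy = (149/500) / (149/25) = 1/20 ✓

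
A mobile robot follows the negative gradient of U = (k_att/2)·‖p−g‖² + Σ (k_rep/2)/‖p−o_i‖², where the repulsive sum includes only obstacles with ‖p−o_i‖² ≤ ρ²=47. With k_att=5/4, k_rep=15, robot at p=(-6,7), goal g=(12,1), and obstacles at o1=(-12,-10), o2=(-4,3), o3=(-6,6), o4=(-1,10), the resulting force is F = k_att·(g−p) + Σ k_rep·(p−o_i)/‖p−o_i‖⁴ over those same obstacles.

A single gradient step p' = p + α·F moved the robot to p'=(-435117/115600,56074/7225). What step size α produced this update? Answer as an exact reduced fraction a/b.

α = 1/10

F_att = 5/4·(g−p) = 5/4·(18,-6) = (22.5000,-7.5000)
o1: d²=325 > ρ²=47 → inactive
o2: d²=20 ≤ ρ²=47; F_rep = 15·(-2,4)/20² = (-0.0750,0.1500)
o3: d²=1 ≤ ρ²=47; F_rep = 15·(0,1)/1² = (0.0000,15.0000)
o4: d²=34 ≤ ρ²=47; F_rep = 15·(-5,-3)/34² = (-0.0649,-0.0389)
F = F_att + ΣF_rep = (22.3601,7.6111)
Δp = p'−p = (2.2360,0.7611); α = Δx/Fx = (258483/115600) / (258483/11560) = 1/10
check: Δy/Fy = (5499/7225) / (10998/1445) = 1/10 ✓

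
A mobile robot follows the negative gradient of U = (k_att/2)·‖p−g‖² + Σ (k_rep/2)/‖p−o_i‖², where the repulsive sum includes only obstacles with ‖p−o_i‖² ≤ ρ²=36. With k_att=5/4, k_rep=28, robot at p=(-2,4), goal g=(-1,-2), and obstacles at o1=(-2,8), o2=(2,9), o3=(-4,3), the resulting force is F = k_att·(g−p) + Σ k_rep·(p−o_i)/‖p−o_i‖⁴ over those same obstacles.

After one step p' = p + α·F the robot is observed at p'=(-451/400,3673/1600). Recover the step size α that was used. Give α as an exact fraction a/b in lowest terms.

α = 1/4

F_att = 5/4·(g−p) = 5/4·(1,-6) = (1.2500,-7.5000)
o1: d²=16 ≤ ρ²=36; F_rep = 28·(0,-4)/16² = (0.0000,-0.4375)
o2: d²=41 > ρ²=36 → inactive
o3: d²=5 ≤ ρ²=36; F_rep = 28·(2,1)/5² = (2.2400,1.1200)
F = F_att + ΣF_rep = (3.4900,-6.8175)
Δp = p'−p = (0.8725,-1.7044); α = Δx/Fx = (349/400) / (349/100) = 1/4
check: Δy/Fy = (-2727/1600) / (-2727/400) = 1/4 ✓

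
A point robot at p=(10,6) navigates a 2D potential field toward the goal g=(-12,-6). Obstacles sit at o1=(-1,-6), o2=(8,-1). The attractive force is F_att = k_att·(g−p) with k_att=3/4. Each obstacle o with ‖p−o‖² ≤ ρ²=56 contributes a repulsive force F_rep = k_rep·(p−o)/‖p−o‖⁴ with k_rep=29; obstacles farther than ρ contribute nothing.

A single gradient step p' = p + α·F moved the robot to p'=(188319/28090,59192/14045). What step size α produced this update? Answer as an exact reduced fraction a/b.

F_att = 3/4·(g−p) = 3/4·(-22,-12) = (-16.5000,-9.0000)
o1: d²=265 > ρ²=56 → inactive
o2: d²=53 ≤ ρ²=56; F_rep = 29·(2,7)/53² = (0.0206,0.0723)
F = F_att + ΣF_rep = (-16.4794,-8.9277)
Δp = p'−p = (-3.2959,-1.7855); α = Δx/Fx = (-92581/28090) / (-92581/5618) = 1/5
check: Δy/Fy = (-25078/14045) / (-25078/2809) = 1/5 ✓

α = 1/5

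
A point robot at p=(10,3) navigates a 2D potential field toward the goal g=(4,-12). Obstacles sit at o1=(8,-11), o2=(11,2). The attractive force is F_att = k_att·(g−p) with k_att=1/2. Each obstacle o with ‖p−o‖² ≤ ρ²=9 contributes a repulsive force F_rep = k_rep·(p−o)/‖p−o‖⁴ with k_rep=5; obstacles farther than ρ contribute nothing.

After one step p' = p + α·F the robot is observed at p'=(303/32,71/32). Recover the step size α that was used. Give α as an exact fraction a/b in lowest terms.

F_att = 1/2·(g−p) = 1/2·(-6,-15) = (-3.0000,-7.5000)
o1: d²=200 > ρ²=9 → inactive
o2: d²=2 ≤ ρ²=9; F_rep = 5·(-1,1)/2² = (-1.2500,1.2500)
F = F_att + ΣF_rep = (-4.2500,-6.2500)
Δp = p'−p = (-0.5312,-0.7812); α = Δx/Fx = (-17/32) / (-17/4) = 1/8
check: Δy/Fy = (-25/32) / (-25/4) = 1/8 ✓

α = 1/8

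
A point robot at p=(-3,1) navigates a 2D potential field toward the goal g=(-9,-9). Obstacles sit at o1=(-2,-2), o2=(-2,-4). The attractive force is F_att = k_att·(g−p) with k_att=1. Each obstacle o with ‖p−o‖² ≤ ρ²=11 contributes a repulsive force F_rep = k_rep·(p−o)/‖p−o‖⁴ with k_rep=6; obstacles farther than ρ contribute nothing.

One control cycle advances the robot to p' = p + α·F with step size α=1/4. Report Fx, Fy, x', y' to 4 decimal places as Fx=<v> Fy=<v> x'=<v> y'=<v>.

F_att = 1·(g−p) = 1·(-6,-10) = (-6.0000,-10.0000)
o1: d²=10 ≤ ρ²=11; F_rep = 6·(-1,3)/10² = (-0.0600,0.1800)
o2: d²=26 > ρ²=11 → inactive
F = F_att + ΣF_rep = (-6.0600,-9.8200)
p' = p + 1/4·F = (-4.5150,-1.4550)

Fx=-6.0600 Fy=-9.8200 x'=-4.5150 y'=-1.4550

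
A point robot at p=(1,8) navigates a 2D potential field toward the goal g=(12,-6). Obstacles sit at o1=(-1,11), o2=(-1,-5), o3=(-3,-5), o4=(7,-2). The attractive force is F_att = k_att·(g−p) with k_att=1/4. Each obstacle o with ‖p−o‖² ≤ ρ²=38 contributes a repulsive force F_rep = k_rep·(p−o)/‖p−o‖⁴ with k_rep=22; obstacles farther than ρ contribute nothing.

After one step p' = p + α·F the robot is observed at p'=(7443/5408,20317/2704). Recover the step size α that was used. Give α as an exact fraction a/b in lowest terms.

F_att = 1/4·(g−p) = 1/4·(11,-14) = (2.7500,-3.5000)
o1: d²=13 ≤ ρ²=38; F_rep = 22·(2,-3)/13² = (0.2604,-0.3905)
o2: d²=173 > ρ²=38 → inactive
o3: d²=185 > ρ²=38 → inactive
o4: d²=136 > ρ²=38 → inactive
F = F_att + ΣF_rep = (3.0104,-3.8905)
Δp = p'−p = (0.3763,-0.4863); α = Δx/Fx = (2035/5408) / (2035/676) = 1/8
check: Δy/Fy = (-1315/2704) / (-1315/338) = 1/8 ✓

α = 1/8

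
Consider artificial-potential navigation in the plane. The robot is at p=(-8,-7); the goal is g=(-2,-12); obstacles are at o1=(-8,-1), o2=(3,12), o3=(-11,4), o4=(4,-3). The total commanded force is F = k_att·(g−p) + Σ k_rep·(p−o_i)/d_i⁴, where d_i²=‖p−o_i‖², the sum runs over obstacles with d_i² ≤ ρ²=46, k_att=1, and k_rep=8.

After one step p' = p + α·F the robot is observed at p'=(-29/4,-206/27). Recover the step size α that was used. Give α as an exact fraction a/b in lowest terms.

F_att = 1·(g−p) = 1·(6,-5) = (6.0000,-5.0000)
o1: d²=36 ≤ ρ²=46; F_rep = 8·(0,-6)/36² = (0.0000,-0.0370)
o2: d²=482 > ρ²=46 → inactive
o3: d²=130 > ρ²=46 → inactive
o4: d²=160 > ρ²=46 → inactive
F = F_att + ΣF_rep = (6.0000,-5.0370)
Δp = p'−p = (0.7500,-0.6296); α = Δx/Fx = (3/4) / (6) = 1/8
check: Δy/Fy = (-17/27) / (-136/27) = 1/8 ✓

α = 1/8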